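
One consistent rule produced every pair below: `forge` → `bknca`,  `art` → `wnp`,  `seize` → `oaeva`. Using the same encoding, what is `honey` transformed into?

dkjau

Every letter moves 22 places later in the alphabet, wrapping around z→a.
On honey: h+22=d, o+22=k, n+22=j, e+22=a, y+22=u.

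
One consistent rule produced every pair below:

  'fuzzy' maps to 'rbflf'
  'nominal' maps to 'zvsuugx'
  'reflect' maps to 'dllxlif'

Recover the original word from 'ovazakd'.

counter

Shifts by position in fuzzy: pos 0: f→r (+12), pos 1: u→b (+7), pos 2: z→f (+6), pos 3: z→l (+12), pos 4: y→f (+7) — repeating every 3. The shifts repeat in a cycle of length 3: positions 0,1,… shift by +12, +7, +6, then the pattern repeats.
Decoding ovazakd: o−12=c, v−7=o, a−6=u, z−12=n, a−7=t, k−6=e, d−12=r.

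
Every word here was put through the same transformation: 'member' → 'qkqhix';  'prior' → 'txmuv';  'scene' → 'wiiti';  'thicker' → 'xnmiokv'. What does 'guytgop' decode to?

council

Shifts by position in member: pos 0: m→q (+4), pos 1: e→k (+6), pos 2: m→q (+4), pos 3: b→h (+6) — repeating every 2. It's a Vigenère-style cipher with numeric key [4,6]: position i shifts by key[i mod 2].
Undoing it on guytgop: g−4=c, u−6=o, y−4=u, t−6=n, g−4=c, o−6=i, p−4=l.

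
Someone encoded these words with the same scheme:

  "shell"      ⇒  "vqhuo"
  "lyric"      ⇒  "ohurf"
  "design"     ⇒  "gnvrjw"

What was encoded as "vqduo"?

shall

Shifts by position in shell: pos 0: s→v (+3), pos 1: h→q (+9), pos 2: e→h (+3), pos 3: l→u (+9) — repeating every 2. It's a Vigenère-style cipher with numeric key [3,9]: position i shifts by key[i mod 2].
Decoding vqduo: v−3=s, q−9=h, d−3=a, u−9=l, o−3=l.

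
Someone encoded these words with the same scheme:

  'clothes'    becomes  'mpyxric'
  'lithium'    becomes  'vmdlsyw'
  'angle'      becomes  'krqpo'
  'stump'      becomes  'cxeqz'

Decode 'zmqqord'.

pigment

Shifts by position in clothes: pos 0: c→m (+10), pos 1: l→p (+4), pos 2: o→y (+10), pos 3: t→x (+4) — repeating every 2. The shifts repeat in a cycle of length 2: positions 0,1,… shift by +10, +4, then the pattern repeats.
Decoding zmqqord: z−10=p, m−4=i, q−10=g, q−4=m, o−10=e, r−4=n, d−10=t.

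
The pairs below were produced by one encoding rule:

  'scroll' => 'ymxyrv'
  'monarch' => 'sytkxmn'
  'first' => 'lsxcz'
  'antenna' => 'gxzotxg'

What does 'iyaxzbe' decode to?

country

Shifts by position in scroll: pos 0: s→y (+6), pos 1: c→m (+10), pos 2: r→x (+6), pos 3: o→y (+10) — repeating every 2. A repeating key of period 2 is used — shifts +6, +10 over and over.
Reversing it on iyaxzbe: i−6=c, y−10=o, a−6=u, x−10=n, z−6=t, b−10=r, e−6=y.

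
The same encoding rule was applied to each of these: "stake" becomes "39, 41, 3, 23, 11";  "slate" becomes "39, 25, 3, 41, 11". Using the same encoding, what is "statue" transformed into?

39, 41, 3, 41, 43, 11

Each letter becomes 2×(its alphabet position, a=1..z=26) + 1.
On statue: s=19→39, t=20→41, a=1→3, t=20→41, u=21→43, e=5→11.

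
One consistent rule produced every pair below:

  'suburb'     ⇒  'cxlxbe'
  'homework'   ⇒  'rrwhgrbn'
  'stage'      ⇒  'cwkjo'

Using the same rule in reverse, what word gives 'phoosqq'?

feeling

Shifts by position in suburb: pos 0: s→c (+10), pos 1: u→x (+3), pos 2: b→l (+10), pos 3: u→x (+3) — repeating every 2. A repeating key of period 2 is used — shifts +10, +3 over and over.
Undoing it on phoosqq: p−10=f, h−3=e, o−10=e, o−3=l, s−10=i, q−3=n, q−10=g.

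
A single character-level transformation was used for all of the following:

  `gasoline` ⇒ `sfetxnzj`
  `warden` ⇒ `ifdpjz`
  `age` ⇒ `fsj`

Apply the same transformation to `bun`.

nzz

The shift depends on letter class: consonant g→s is +12, but vowel a→f is +5. Two shifts are in play — +5 for a/e/i/o/u, +12 for every other letter.
Applying it to bun: b(cons)+12=n, u(vowel)+5=z, n(cons)+12=z.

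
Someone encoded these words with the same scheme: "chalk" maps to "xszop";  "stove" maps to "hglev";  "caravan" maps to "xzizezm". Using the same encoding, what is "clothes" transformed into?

Each pair mirrors across the alphabet (c↔x, h↔s, a↔z): positions sum to 25. Letters are reflected about the middle of the alphabet (position → 25−position): Atbash.
For clothes: c↔x, l↔o, o↔l, t↔g, h↔s, e↔v, s↔h.

xolgsvh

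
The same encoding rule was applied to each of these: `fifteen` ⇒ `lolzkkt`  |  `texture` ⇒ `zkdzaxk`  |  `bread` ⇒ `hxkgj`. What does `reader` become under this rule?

xkgjkx

Compare letters: f→l is +6, i→o is +6, f→l is +6 — a constant shift. Each letter is shifted forward by 6 in the alphabet (a Caesar shift of +6).
Applying it to reader: r+6=x, e+6=k, a+6=g, d+6=j, e+6=k, r+6=x.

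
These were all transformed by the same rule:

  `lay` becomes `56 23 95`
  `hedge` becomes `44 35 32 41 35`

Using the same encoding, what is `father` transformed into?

38 23 80 44 35 74

The formula is n = 3×(alphabet index, a=1) + 20.
On father: f=6→38, a=1→23, t=20→80, h=8→44, e=5→35, r=18→74.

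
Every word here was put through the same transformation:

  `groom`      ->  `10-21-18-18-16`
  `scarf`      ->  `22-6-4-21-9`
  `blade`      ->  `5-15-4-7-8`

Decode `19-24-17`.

The number is (letter's place in the alphabet, a=1) + 3.
Reversing it on 19-24-17: 19→(19−3)÷1=16=p, 24→(24−3)÷1=21=u, 17→(17−3)÷1=14=n.

pun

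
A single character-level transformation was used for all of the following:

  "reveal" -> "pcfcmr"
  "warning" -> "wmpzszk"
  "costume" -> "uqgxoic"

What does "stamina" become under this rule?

gxmiszm

r(17)→p(15) and e(4)→c(2) fit y≡17x+12 (mod 26); the inverse of 17 mod 26 is 23. Each letter's alphabet position (a=0..z=25) is mapped through 17·x+12 mod 26 — an affine cipher.
For stamina: s(18)→17·18+12≡6=g; t(19)→17·19+12≡23=x; a(0)→17·0+12≡12=m; m(12)→17·12+12≡8=i; i(8)→17·8+12≡18=s; n(13)→17·13+12≡25=z; a(0)→17·0+12≡12=m (all mod 26).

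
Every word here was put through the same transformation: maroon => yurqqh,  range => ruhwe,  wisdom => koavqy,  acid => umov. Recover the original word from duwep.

bagel

Each letter's alphabet position (a=0..z=25) is mapped through 9·x+20 mod 26 — an affine cipher.
Undoing it on duwep: d(3)→3·(3−20)≡1=b; u(20)→3·(20−20)≡0=a; w(22)→3·(22−20)≡6=g; e(4)→3·(4−20)≡4=e; p(15)→3·(15−20)≡11=l (all mod 26).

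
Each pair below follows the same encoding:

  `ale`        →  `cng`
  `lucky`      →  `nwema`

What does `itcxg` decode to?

grave

Compare letters: a→c is +2, l→n is +2, e→g is +2 — a constant shift. It's a constant shift of +2 (ROT2).
Reversing it on itcxg: i−2=g, t−2=r, c−2=a, x−2=v, g−2=e.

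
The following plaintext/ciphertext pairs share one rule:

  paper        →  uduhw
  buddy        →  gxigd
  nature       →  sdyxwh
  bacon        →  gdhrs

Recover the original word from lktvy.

Shifts by position in paper: pos 0: p→u (+5), pos 1: a→d (+3), pos 2: p→u (+5), pos 3: e→h (+3) — repeating every 2. A repeating key of period 2 is used — shifts +5, +3 over and over.
Decoding lktvy: l−5=g, k−3=h, t−5=o, v−3=s, y−5=t.

ghost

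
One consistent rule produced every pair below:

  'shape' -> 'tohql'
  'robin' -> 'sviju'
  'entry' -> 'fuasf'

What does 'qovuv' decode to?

Shifts by position in shape: pos 0: s→t (+1), pos 1: h→o (+7), pos 2: a→h (+7), pos 3: p→q (+1), pos 4: e→l (+7) — repeating every 3. The shifts repeat in a cycle of length 3: positions 0,1,… shift by +1, +7, +7, then the pattern repeats.
Decoding qovuv: q−1=p, o−7=h, v−7=o, u−1=t, v−7=o.

photo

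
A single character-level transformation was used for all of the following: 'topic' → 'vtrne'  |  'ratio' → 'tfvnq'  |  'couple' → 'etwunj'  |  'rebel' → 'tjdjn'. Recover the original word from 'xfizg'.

Shifts by position in topic: pos 0: t→v (+2), pos 1: o→t (+5), pos 2: p→r (+2), pos 3: i→n (+5) — repeating every 2. It's a Vigenère-style cipher with numeric key [2,5]: position i shifts by key[i mod 2].
Reversing it on xfizg: x−2=v, f−5=a, i−2=g, z−5=u, g−2=e.

vague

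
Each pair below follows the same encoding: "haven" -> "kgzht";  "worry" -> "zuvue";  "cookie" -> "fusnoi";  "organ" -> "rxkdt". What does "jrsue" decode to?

Shifts by position in haven: pos 0: h→k (+3), pos 1: a→g (+6), pos 2: v→z (+4), pos 3: e→h (+3), pos 4: n→t (+6) — repeating every 3. A repeating key of period 3 is used — shifts +3, +6, +4 over and over.
Reversing it on jrsue: j−3=g, r−6=l, s−4=o, u−3=r, e−6=y.

glory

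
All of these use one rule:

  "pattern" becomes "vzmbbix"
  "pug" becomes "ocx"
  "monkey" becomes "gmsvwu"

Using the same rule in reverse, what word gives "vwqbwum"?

emotion

The output letters match the input read backwards, each shifted +8: pattern reversed is nrettap. Read the word backwards and shift each letter +8.
Reversing it on vwqbwum: shift back: v−8=n, w−8=o, q−8=i, b−8=t, w−8=o, u−8=m, m−8=e → noitome; then reverse → emotion.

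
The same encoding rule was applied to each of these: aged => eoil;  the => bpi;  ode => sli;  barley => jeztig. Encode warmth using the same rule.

eezubp

The rule splits by letter class: vowels +4, consonants +8.
On warmth: w(cons)+8=e, a(vowel)+4=e, r(cons)+8=z, m(cons)+8=u, t(cons)+8=b, h(cons)+8=p.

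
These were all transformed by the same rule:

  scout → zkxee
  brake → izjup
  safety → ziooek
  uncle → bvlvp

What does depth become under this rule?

kmyds

The shift increases by 1 at each position, starting from +7: 7, 8, 9, ….
For depth: d+7=k, e+8=m, p+9=y, t+10=d, h+11=s.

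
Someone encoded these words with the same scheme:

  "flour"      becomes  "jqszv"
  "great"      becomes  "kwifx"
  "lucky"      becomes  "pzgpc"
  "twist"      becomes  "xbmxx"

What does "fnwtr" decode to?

Shifts by position in flour: pos 0: f→j (+4), pos 1: l→q (+5), pos 2: o→s (+4), pos 3: u→z (+5) — repeating every 2. The shifts repeat in a cycle of length 2: positions 0,1,… shift by +4, +5, then the pattern repeats.
Undoing it on fnwtr: f−4=b, n−5=i, w−4=s, t−5=o, r−4=n.

bison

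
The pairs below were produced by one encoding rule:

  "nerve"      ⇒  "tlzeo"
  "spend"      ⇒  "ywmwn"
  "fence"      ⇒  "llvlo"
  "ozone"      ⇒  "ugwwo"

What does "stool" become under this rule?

In nerve: n→t is +6, e→l is +7, r→z is +8, v→e is +9 — the shift increases by 1 each position. Letter i (0-indexed) is shifted by i+6, so successive shifts are 6, 7, 8, ….
On stool: s+6=y, t+7=a, o+8=w, o+9=x, l+10=v.

yawxv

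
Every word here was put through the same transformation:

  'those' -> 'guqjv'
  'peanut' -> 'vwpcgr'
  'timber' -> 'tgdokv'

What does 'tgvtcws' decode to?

quarter

The output letters match the input read backwards, each shifted +2: those reversed is esoht. The word is reversed, then every letter is shifted forward by 2.
Decoding tgvtcws: shift back: t−2=r, g−2=e, v−2=t, t−2=r, c−2=a, w−2=u, s−2=q → retrauq; then reverse → quarter.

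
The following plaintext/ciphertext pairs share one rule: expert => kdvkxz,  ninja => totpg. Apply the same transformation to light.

Compare letters: e→k is +6, x→d is +6, p→v is +6 — a constant shift. Each letter is shifted forward by 6 in the alphabet (a Caesar shift of +6).
Applying it to light: l+6=r, i+6=o, g+6=m, h+6=n, t+6=z.

romnz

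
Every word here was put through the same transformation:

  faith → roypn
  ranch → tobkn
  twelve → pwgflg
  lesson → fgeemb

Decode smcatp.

f(5)→r(17) and a(0)→o(14) fit y≡11x+14 (mod 26); the inverse of 11 mod 26 is 19. Treating letters as 0–25, the rule is x ↦ 11x + 14 (mod 26).
Undoing it on smcatp: s(18)→19·(18−14)≡24=y; m(12)→19·(12−14)≡14=o; c(2)→19·(2−14)≡6=g; a(0)→19·(0−14)≡20=u; t(19)→19·(19−14)≡17=r; p(15)→19·(15−14)≡19=t (all mod 26).

yogurt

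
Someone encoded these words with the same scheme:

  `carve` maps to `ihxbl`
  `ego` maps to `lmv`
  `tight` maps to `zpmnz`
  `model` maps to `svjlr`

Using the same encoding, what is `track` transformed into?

zxhiq

The rule splits by letter class: vowels +7, consonants +6.
For track: t(cons)+6=z, r(cons)+6=x, a(vowel)+7=h, c(cons)+6=i, k(cons)+6=q.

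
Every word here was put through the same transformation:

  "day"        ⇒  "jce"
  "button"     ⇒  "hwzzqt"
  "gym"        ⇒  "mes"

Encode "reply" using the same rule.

xgvre

The shift depends on letter class: consonant d→j is +6, but vowel a→c is +2. Two shifts are in play — +2 for a/e/i/o/u, +6 for every other letter.
For reply: r(cons)+6=x, e(vowel)+2=g, p(cons)+6=v, l(cons)+6=r, y(cons)+6=e.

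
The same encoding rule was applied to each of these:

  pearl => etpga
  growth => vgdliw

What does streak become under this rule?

higtpz

Each letter is shifted forward by 15 in the alphabet (a Caesar shift of +15).
Applying it to streak: s+15=h, t+15=i, r+15=g, e+15=t, a+15=p, k+15=z.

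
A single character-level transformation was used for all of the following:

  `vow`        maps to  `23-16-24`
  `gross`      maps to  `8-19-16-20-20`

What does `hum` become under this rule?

v is letter #22 and maps to 23: an offset of 1. Letters become their 1-based position plus 1 (so a→2, b→3, …).
On hum: h=8→9, u=21→22, m=13→14.

9-22-14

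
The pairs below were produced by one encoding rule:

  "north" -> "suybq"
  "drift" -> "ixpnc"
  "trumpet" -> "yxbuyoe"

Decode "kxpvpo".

In north: n→s is +5, o→u is +6, r→y is +7, t→b is +8 — the shift increases by 1 each position. Each letter shifts forward by (position + 5), i.e. 5, 6, 7, … — the shift grows by one for each successive letter.
Reversing it on kxpvpo: k−5=f, x−6=r, p−7=i, v−8=n, p−9=g, o−10=e.

fringe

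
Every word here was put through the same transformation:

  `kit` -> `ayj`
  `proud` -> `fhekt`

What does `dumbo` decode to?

newly

Compare letters: k→a is +16, i→y is +16, t→j is +16 — a constant shift. It's a constant shift of +16 (ROT16).
Undoing it on dumbo: d−16=n, u−16=e, m−16=w, b−16=l, o−16=y.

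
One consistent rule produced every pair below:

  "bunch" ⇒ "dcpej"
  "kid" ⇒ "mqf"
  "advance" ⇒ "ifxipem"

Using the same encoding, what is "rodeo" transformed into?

The shift depends on letter class: consonant b→d is +2, but vowel u→c is +8. The rule splits by letter class: vowels +8, consonants +2.
For rodeo: r(cons)+2=t, o(vowel)+8=w, d(cons)+2=f, e(vowel)+8=m, o(vowel)+8=w.

twfmw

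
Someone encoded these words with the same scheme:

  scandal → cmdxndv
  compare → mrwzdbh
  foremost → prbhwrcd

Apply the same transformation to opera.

rzhbd

The shift depends on letter class: consonant s→c is +10, but vowel a→d is +3. Two shifts are in play — +3 for a/e/i/o/u, +10 for every other letter.
On opera: o(vowel)+3=r, p(cons)+10=z, e(vowel)+3=h, r(cons)+10=b, a(vowel)+3=d.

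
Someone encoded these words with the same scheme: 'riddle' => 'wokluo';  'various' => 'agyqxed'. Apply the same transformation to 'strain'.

Letter i (0-indexed) is shifted by i+5, so successive shifts are 5, 6, 7, ….
On strain: s+5=x, t+6=z, r+7=y, a+8=i, i+9=r, n+10=x.

xzyirx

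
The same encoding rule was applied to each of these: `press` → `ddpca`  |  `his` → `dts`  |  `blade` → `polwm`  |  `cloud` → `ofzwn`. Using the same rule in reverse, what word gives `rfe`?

tug

The output letters match the input read backwards, each shifted +11: press reversed is sserp. Two steps: reverse the string, then apply a Caesar shift of +11.
Undoing it on rfe: shift back: r−11=g, f−11=u, e−11=t → gut; then reverse → tug.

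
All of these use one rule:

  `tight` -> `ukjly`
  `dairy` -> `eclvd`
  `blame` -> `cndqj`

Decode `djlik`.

Letter i (0-indexed) is shifted by i+1, so successive shifts are 1, 2, 3, ….
Reversing it on djlik: d−1=c, j−2=h, l−3=i, i−4=e, k−5=f.

chief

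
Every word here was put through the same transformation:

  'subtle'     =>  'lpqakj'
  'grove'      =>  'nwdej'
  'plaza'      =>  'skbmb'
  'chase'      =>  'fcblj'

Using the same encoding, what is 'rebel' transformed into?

wjqjk

Treating letters as 0–25, the rule is x ↦ 15x + 1 (mod 26).
Applying it to rebel: r(17)→15·17+1≡22=w; e(4)→15·4+1≡9=j; b(1)→15·1+1≡16=q; e(4)→15·4+1≡9=j; l(11)→15·11+1≡10=k (all mod 26).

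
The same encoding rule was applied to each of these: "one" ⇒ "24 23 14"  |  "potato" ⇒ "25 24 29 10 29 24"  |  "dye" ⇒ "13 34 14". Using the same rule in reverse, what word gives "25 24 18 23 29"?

o is letter #15 and maps to 24: an offset of 9. The number is (letter's place in the alphabet, a=1) + 9.
Undoing it on 25 24 18 23 29: 25→(25−9)÷1=16=p, 24→(24−9)÷1=15=o, 18→(18−9)÷1=9=i, 23→(23−9)÷1=14=n, 29→(29−9)÷1=20=t.

point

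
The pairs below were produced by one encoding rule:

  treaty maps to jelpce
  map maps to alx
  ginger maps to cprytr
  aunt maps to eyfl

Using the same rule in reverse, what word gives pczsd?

shore

The output letters match the input read backwards, each shifted +11: treaty reversed is ytaert. Two steps: reverse the string, then apply a Caesar shift of +11.
Undoing it on pczsd: shift back: p−11=e, c−11=r, z−11=o, s−11=h, d−11=s → erohs; then reverse → shore.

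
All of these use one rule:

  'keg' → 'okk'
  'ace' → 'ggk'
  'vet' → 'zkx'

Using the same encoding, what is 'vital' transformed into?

zoxgp

The rule splits by letter class: vowels +6, consonants +4.
For vital: v(cons)+4=z, i(vowel)+6=o, t(cons)+4=x, a(vowel)+6=g, l(cons)+4=p.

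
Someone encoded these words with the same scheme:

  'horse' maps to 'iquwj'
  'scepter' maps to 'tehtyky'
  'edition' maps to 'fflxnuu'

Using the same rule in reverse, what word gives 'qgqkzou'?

In horse: h→i is +1, o→q is +2, r→u is +3, s→w is +4 — the shift increases by 1 each position. Each letter shifts forward by (position + 1), i.e. 1, 2, 3, … — the shift grows by one for each successive letter.
Undoing it on qgqkzou: q−1=p, g−2=e, q−3=n, k−4=g, z−5=u, o−6=i, u−7=n.

penguin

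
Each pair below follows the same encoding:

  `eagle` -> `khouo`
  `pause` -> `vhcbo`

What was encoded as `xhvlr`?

ranch

Each letter shifts forward by (position + 6), i.e. 6, 7, 8, … — the shift grows by one for each successive letter.
Undoing it on xhvlr: x−6=r, h−7=a, v−8=n, l−9=c, r−10=h.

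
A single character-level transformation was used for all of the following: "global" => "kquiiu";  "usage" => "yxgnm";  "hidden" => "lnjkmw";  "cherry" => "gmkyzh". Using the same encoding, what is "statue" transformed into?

In global: g→k is +4, l→q is +5, o→u is +6, b→i is +7 — the shift increases by 1 each position. Each letter shifts forward by (position + 4), i.e. 4, 5, 6, … — the shift grows by one for each successive letter.
On statue: s+4=w, t+5=y, a+6=g, t+7=a, u+8=c, e+9=n.

wygacn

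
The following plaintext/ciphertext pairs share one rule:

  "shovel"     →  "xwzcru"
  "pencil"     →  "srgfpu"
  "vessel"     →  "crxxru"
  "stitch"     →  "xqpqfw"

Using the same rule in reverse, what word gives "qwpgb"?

s(18)→x(23) and h(7)→w(22) fit y≡19x+19 (mod 26); the inverse of 19 mod 26 is 11. Treating letters as 0–25, the rule is x ↦ 19x + 19 (mod 26).
Undoing it on qwpgb: q(16)→11·(16−19)≡19=t; w(22)→11·(22−19)≡7=h; p(15)→11·(15−19)≡8=i; g(6)→11·(6−19)≡13=n; b(1)→11·(1−19)≡10=k (all mod 26).

think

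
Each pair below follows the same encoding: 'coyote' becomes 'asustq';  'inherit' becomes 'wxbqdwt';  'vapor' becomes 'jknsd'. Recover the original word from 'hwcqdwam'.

c(2)→a(0) and o(14)→s(18) fit y≡21x+10 (mod 26); the inverse of 21 mod 26 is 5. Each letter's alphabet position (a=0..z=25) is mapped through 21·x+10 mod 26 — an affine cipher.
Reversing it on hwcqdwam: h(7)→5·(7−10)≡11=l; w(22)→5·(22−10)≡8=i; c(2)→5·(2−10)≡12=m; q(16)→5·(16−10)≡4=e; d(3)→5·(3−10)≡17=r; w(22)→5·(22−10)≡8=i; a(0)→5·(0−10)≡2=c; m(12)→5·(12−10)≡10=k (all mod 26).

limerick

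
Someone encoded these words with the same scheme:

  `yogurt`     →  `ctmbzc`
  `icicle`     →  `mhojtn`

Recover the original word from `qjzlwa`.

meteor

In yogurt: y→c is +4, o→t is +5, g→m is +6, u→b is +7 — the shift increases by 1 each position. Each letter shifts forward by (position + 4), i.e. 4, 5, 6, … — the shift grows by one for each successive letter.
Decoding qjzlwa: q−4=m, j−5=e, z−6=t, l−7=e, w−8=o, a−9=r.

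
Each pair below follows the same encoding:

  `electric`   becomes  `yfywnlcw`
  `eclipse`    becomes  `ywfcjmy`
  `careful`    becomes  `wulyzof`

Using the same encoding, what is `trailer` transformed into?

nlucfyl

Compare letters: e→y is +20, l→f is +20, e→y is +20 — a constant shift. This is a Caesar cipher with shift 20.
On trailer: t+20=n, r+20=l, a+20=u, i+20=c, l+20=f, e+20=y, r+20=l.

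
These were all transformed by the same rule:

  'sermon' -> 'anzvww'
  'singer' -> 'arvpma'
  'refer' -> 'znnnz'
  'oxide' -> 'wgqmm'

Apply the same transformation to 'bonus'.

It's a Vigenère-style cipher with numeric key [8,9]: position i shifts by key[i mod 2].
On bonus: b+8=j, o+9=x, n+8=v, u+9=d, s+8=a.

jxvda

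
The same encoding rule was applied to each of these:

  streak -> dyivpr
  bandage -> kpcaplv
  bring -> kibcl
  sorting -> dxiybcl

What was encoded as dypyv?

This is an affine cipher: with a=0,…,z=25, each position x becomes (21x+15) mod 26.
Undoing it on dypyv: d(3)→5·(3−15)≡18=s; y(24)→5·(24−15)≡19=t; p(15)→5·(15−15)≡0=a; y(24)→5·(24−15)≡19=t; v(21)→5·(21−15)≡4=e (all mod 26).

state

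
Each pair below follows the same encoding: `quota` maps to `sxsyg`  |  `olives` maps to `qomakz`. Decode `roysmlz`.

plunger

Each letter shifts forward by (position + 2), i.e. 2, 3, 4, … — the shift grows by one for each successive letter.
Reversing it on roysmlz: r−2=p, o−3=l, y−4=u, s−5=n, m−6=g, l−7=e, z−8=r.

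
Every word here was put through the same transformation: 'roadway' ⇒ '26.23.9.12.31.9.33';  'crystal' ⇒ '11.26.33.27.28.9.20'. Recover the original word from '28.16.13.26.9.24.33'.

therapy

r is letter #18 and maps to 26: an offset of 8. Letters become their 1-based position plus 8 (so a→9, b→10, …).
Undoing it on 28.16.13.26.9.24.33: 28→(28−8)÷1=20=t, 16→(16−8)÷1=8=h, 13→(13−8)÷1=5=e, 26→(26−8)÷1=18=r, 9→(9−8)÷1=1=a, 24→(24−8)÷1=16=p, 33→(33−8)÷1=25=y.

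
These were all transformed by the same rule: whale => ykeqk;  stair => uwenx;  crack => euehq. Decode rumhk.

In whale: w→y is +2, h→k is +3, a→e is +4, l→q is +5 — the shift increases by 1 each position. Each letter shifts forward by (position + 2), i.e. 2, 3, 4, … — the shift grows by one for each successive letter.
Decoding rumhk: r−2=p, u−3=r, m−4=i, h−5=c, k−6=e.

price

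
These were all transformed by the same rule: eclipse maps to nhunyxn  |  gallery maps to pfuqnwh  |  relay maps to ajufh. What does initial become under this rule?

rsryrfu

Shifts by position in eclipse: pos 0: e→n (+9), pos 1: c→h (+5), pos 2: l→u (+9), pos 3: i→n (+5) — repeating every 2. It's a Vigenère-style cipher with numeric key [9,5]: position i shifts by key[i mod 2].
On initial: i+9=r, n+5=s, i+9=r, t+5=y, i+9=r, a+5=f, l+9=u.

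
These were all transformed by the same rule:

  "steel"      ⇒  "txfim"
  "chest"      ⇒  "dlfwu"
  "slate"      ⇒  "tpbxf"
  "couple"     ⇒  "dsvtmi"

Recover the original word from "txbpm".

stall

Shifts by position in steel: pos 0: s→t (+1), pos 1: t→x (+4), pos 2: e→f (+1), pos 3: e→i (+4) — repeating every 2. A repeating key of period 2 is used — shifts +1, +4 over and over.
Reversing it on txbpm: t−1=s, x−4=t, b−1=a, p−4=l, m−1=l.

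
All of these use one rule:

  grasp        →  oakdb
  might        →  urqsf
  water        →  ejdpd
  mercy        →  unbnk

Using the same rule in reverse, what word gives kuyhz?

In grasp: g→o is +8, r→a is +9, a→k is +10, s→d is +11 — the shift increases by 1 each position. Letter i (0-indexed) is shifted by i+8, so successive shifts are 8, 9, 10, ….
Decoding kuyhz: k−8=c, u−9=l, y−10=o, h−11=w, z−12=n.

clown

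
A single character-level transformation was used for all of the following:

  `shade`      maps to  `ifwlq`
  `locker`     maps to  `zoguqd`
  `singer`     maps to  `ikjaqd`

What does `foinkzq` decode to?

hostile

Treating letters as 0–25, the rule is x ↦ 5x + 22 (mod 26).
Decoding foinkzq: f(5)→21·(5−22)≡7=h; o(14)→21·(14−22)≡14=o; i(8)→21·(8−22)≡18=s; n(13)→21·(13−22)≡19=t; k(10)→21·(10−22)≡8=i; z(25)→21·(25−22)≡11=l; q(16)→21·(16−22)≡4=e (all mod 26).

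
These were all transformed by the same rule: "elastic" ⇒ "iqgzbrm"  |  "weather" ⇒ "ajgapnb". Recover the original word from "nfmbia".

jaguar

In elastic: e→i is +4, l→q is +5, a→g is +6, s→z is +7 — the shift increases by 1 each position. Each letter shifts forward by (position + 4), i.e. 4, 5, 6, … — the shift grows by one for each successive letter.
Reversing it on nfmbia: n−4=j, f−5=a, m−6=g, b−7=u, i−8=a, a−9=r.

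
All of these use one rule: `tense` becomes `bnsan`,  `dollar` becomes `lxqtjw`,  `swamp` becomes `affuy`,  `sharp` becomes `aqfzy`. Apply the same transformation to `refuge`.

znkcpj

Shifts by position in tense: pos 0: t→b (+8), pos 1: e→n (+9), pos 2: n→s (+5), pos 3: s→a (+8), pos 4: e→n (+9) — repeating every 3. A repeating key of period 3 is used — shifts +8, +9, +5 over and over.
For refuge: r+8=z, e+9=n, f+5=k, u+8=c, g+9=p, e+5=j.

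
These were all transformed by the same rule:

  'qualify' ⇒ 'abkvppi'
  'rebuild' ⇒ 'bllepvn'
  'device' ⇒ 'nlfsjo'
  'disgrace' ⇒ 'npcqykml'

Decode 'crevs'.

skull

Shifts by position in qualify: pos 0: q→a (+10), pos 1: u→b (+7), pos 2: a→k (+10), pos 3: l→v (+10), pos 4: i→p (+7), pos 5: f→p (+10) — repeating every 3. The shifts repeat in a cycle of length 3: positions 0,1,… shift by +10, +7, +10, then the pattern repeats.
Reversing it on crevs: c−10=s, r−7=k, e−10=u, v−10=l, s−7=l.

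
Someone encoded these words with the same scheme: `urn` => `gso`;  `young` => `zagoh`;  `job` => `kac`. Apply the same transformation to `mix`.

The shift depends on letter class: consonant r→s is +1, but vowel u→g is +12. Vowels shift forward by 12 and consonants shift forward by 1.
For mix: m(cons)+1=n, i(vowel)+12=u, x(cons)+1=y.

nuy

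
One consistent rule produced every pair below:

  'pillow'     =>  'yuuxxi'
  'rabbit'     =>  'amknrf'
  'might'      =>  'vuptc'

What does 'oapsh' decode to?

foggy

Shifts by position in pillow: pos 0: p→y (+9), pos 1: i→u (+12), pos 2: l→u (+9), pos 3: l→x (+12) — repeating every 2. The shifts repeat in a cycle of length 2: positions 0,1,… shift by +9, +12, then the pattern repeats.
Decoding oapsh: o−9=f, a−12=o, p−9=g, s−12=g, h−9=y.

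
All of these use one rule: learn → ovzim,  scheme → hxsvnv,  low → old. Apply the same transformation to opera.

lkviz

This is the alphabet-reversal cipher (Atbash): a becomes z, b becomes y, etc.
On opera: o↔l, p↔k, e↔v, r↔i, a↔z.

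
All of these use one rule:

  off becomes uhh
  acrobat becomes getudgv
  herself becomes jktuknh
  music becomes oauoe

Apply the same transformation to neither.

The shift depends on letter class: consonant f→h is +2, but vowel o→u is +6. Two shifts are in play — +6 for a/e/i/o/u, +2 for every other letter.
On neither: n(cons)+2=p, e(vowel)+6=k, i(vowel)+6=o, t(cons)+2=v, h(cons)+2=j, e(vowel)+6=k, r(cons)+2=t.

pkovjkt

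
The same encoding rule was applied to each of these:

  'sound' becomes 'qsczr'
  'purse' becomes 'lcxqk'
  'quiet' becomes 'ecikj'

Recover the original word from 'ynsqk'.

Each letter's alphabet position (a=0..z=25) is mapped through 19·x+12 mod 26 — an affine cipher.
Undoing it on ynsqk: y(24)→11·(24−12)≡2=c; n(13)→11·(13−12)≡11=l; s(18)→11·(18−12)≡14=o; q(16)→11·(16−12)≡18=s; k(10)→11·(10−12)≡4=e (all mod 26).

close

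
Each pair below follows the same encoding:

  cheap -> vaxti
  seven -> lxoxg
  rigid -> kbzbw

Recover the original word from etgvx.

This is a Caesar cipher with shift 19.
Reversing it on etgvx: e−19=l, t−19=a, g−19=n, v−19=c, x−19=e.

lance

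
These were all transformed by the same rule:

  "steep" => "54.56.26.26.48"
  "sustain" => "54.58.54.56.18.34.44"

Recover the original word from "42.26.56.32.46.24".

s(#19)→54 and t(#20)→56: differences scale by 2, so n = 2·pos + 16. With a=1..z=26, the number is 2·pos + 16.
Undoing it on 42.26.56.32.46.24: 42→(42−16)÷2=13=m, 26→(26−16)÷2=5=e, 56→(56−16)÷2=20=t, 32→(32−16)÷2=8=h, 46→(46−16)÷2=15=o, 24→(24−16)÷2=4=d.

method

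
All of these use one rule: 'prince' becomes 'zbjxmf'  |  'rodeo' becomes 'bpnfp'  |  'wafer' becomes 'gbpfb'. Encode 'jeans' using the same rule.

The shift depends on letter class: consonant p→z is +10, but vowel i→j is +1. Two shifts are in play — +1 for a/e/i/o/u, +10 for every other letter.
Applying it to jeans: j(cons)+10=t, e(vowel)+1=f, a(vowel)+1=b, n(cons)+10=x, s(cons)+10=c.

tfbxc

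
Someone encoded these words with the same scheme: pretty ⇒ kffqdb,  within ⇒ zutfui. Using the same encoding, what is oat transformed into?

fma

The output letters match the input read backwards, each shifted +12: pretty reversed is ytterp. Two steps: reverse the string, then apply a Caesar shift of +12.
On oat: reverse → tao; then shift: t+12=f, a+12=m, o+12=a.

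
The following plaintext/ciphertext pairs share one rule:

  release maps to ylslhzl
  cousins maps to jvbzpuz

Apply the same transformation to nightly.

This is a Caesar cipher with shift 7.
Applying it to nightly: n+7=u, i+7=p, g+7=n, h+7=o, t+7=a, l+7=s, y+7=f.

upnoasf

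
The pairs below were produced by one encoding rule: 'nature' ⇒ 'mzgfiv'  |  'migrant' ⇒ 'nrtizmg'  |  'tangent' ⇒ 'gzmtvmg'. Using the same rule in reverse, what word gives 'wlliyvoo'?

n(13)→m(12) and a(0)→z(25) fit y≡25x+25 (mod 26); the inverse of 25 mod 26 is 25. Treating letters as 0–25, the rule is x ↦ 25x + 25 (mod 26).
Undoing it on wlliyvoo: w(22)→25·(22−25)≡3=d; l(11)→25·(11−25)≡14=o; l(11)→25·(11−25)≡14=o; i(8)→25·(8−25)≡17=r; y(24)→25·(24−25)≡1=b; v(21)→25·(21−25)≡4=e; o(14)→25·(14−25)≡11=l; o(14)→25·(14−25)≡11=l (all mod 26).

doorbell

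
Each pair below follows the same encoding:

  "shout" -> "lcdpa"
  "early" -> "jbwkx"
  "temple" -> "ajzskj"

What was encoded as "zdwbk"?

s(18)→l(11) and h(7)→c(2) fit y≡15x+1 (mod 26); the inverse of 15 mod 26 is 7. This is an affine cipher: with a=0,…,z=25, each position x becomes (15x+1) mod 26.
Reversing it on zdwbk: z(25)→7·(25−1)≡12=m; d(3)→7·(3−1)≡14=o; w(22)→7·(22−1)≡17=r; b(1)→7·(1−1)≡0=a; k(10)→7·(10−1)≡11=l (all mod 26).

moral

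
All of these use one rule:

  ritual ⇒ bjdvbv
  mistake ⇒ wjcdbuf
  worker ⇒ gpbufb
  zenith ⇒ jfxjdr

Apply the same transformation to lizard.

The shift depends on letter class: consonant r→b is +10, but vowel i→j is +1. Two shifts are in play — +1 for a/e/i/o/u, +10 for every other letter.
Applying it to lizard: l(cons)+10=v, i(vowel)+1=j, z(cons)+10=j, a(vowel)+1=b, r(cons)+10=b, d(cons)+10=n.

vjjbbn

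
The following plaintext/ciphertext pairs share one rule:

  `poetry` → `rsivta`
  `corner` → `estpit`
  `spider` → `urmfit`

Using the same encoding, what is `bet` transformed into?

div

The shift depends on letter class: consonant p→r is +2, but vowel o→s is +4. The rule splits by letter class: vowels +4, consonants +2.
For bet: b(cons)+2=d, e(vowel)+4=i, t(cons)+2=v.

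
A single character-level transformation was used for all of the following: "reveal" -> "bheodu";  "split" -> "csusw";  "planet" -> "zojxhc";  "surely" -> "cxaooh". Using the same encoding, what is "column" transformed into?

Shifts by position in reveal: pos 0: r→b (+10), pos 1: e→h (+3), pos 2: v→e (+9), pos 3: e→o (+10), pos 4: a→d (+3), pos 5: l→u (+9) — repeating every 3. A repeating key of period 3 is used — shifts +10, +3, +9 over and over.
For column: c+10=m, o+3=r, l+9=u, u+10=e, m+3=p, n+9=w.

mruepw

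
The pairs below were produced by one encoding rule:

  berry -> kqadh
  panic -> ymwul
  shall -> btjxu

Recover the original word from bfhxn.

style

The shifts repeat in a cycle of length 2: positions 0,1,… shift by +9, +12, then the pattern repeats.
Reversing it on bfhxn: b−9=s, f−12=t, h−9=y, x−12=l, n−9=e.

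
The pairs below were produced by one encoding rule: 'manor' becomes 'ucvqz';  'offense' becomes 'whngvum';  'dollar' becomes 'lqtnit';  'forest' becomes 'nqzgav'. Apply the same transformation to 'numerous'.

Shifts by position in manor: pos 0: m→u (+8), pos 1: a→c (+2), pos 2: n→v (+8), pos 3: o→q (+2) — repeating every 2. The shifts repeat in a cycle of length 2: positions 0,1,… shift by +8, +2, then the pattern repeats.
Applying it to numerous: n+8=v, u+2=w, m+8=u, e+2=g, r+8=z, o+2=q, u+8=c, s+2=u.

vwugzqcu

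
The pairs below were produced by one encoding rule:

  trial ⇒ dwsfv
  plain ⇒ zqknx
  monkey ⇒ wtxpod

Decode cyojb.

Shifts by position in trial: pos 0: t→d (+10), pos 1: r→w (+5), pos 2: i→s (+10), pos 3: a→f (+5) — repeating every 2. A repeating key of period 2 is used — shifts +10, +5 over and over.
Decoding cyojb: c−10=s, y−5=t, o−10=e, j−5=e, b−10=r.

steer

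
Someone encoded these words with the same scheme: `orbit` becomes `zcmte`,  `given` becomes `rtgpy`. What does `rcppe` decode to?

Compare letters: o→z is +11, r→c is +11, b→m is +11 — a constant shift. This is a Caesar cipher with shift 11.
Undoing it on rcppe: r−11=g, c−11=r, p−11=e, p−11=e, e−11=t.

greet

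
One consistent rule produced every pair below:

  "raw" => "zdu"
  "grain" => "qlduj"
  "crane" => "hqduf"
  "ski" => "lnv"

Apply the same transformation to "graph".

The output letters match the input read backwards, each shifted +3: raw reversed is war. The word is reversed, then every letter is shifted forward by 3.
Applying it to graph: reverse → hparg; then shift: h+3=k, p+3=s, a+3=d, r+3=u, g+3=j.

ksduj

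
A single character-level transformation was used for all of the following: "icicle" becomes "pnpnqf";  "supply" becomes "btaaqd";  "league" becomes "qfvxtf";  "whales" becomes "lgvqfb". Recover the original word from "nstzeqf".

This is an affine cipher: with a=0,…,z=25, each position x becomes (9x+21) mod 26.
Decoding nstzeqf: n(13)→3·(13−21)≡2=c; s(18)→3·(18−21)≡17=r; t(19)→3·(19−21)≡20=u; z(25)→3·(25−21)≡12=m; e(4)→3·(4−21)≡1=b; q(16)→3·(16−21)≡11=l; f(5)→3·(5−21)≡4=e (all mod 26).

crumble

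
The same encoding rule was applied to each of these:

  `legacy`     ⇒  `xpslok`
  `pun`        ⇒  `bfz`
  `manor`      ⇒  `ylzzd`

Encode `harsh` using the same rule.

tldet

The shift depends on letter class: consonant l→x is +12, but vowel e→p is +11. Vowels shift forward by 11 and consonants shift forward by 12.
For harsh: h(cons)+12=t, a(vowel)+11=l, r(cons)+12=d, s(cons)+12=e, h(cons)+12=t.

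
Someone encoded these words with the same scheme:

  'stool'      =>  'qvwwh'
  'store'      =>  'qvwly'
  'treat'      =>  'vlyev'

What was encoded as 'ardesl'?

unfair

s(18)→q(16) and t(19)→v(21) fit y≡5x+4 (mod 26); the inverse of 5 mod 26 is 21. Treating letters as 0–25, the rule is x ↦ 5x + 4 (mod 26).
Decoding ardesl: a(0)→21·(0−4)≡20=u; r(17)→21·(17−4)≡13=n; d(3)→21·(3−4)≡5=f; e(4)→21·(4−4)≡0=a; s(18)→21·(18−4)≡8=i; l(11)→21·(11−4)≡17=r (all mod 26).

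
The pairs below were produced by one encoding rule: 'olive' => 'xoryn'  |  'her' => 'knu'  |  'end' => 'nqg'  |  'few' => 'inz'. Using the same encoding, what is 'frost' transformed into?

iuxvw

Two shifts are in play — +9 for a/e/i/o/u, +3 for every other letter.
On frost: f(cons)+3=i, r(cons)+3=u, o(vowel)+9=x, s(cons)+3=v, t(cons)+3=w.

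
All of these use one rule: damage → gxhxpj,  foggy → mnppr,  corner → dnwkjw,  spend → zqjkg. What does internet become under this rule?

vkcjwkjc

This is an affine cipher: with a=0,…,z=25, each position x becomes (3x+23) mod 26.
For internet: i(8)→3·8+23≡21=v; n(13)→3·13+23≡10=k; t(19)→3·19+23≡2=c; e(4)→3·4+23≡9=j; r(17)→3·17+23≡22=w; n(13)→3·13+23≡10=k; e(4)→3·4+23≡9=j; t(19)→3·19+23≡2=c (all mod 26).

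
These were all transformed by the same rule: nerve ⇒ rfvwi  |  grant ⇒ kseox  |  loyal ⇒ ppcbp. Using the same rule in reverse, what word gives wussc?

Shifts by position in nerve: pos 0: n→r (+4), pos 1: e→f (+1), pos 2: r→v (+4), pos 3: v→w (+1) — repeating every 2. A repeating key of period 2 is used — shifts +4, +1 over and over.
Decoding wussc: w−4=s, u−1=t, s−4=o, s−1=r, c−4=y.

story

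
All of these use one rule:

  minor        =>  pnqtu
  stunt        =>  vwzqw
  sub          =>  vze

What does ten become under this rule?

wjq

Two shifts are in play — +5 for a/e/i/o/u, +3 for every other letter.
Applying it to ten: t(cons)+3=w, e(vowel)+5=j, n(cons)+3=q.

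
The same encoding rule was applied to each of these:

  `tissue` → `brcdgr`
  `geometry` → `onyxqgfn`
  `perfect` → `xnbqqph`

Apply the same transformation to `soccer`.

axmnqe

In tissue: t→b is +8, i→r is +9, s→c is +10, s→d is +11 — the shift increases by 1 each position. The shift increases by 1 at each position, starting from +8: 8, 9, 10, ….
On soccer: s+8=a, o+9=x, c+10=m, c+11=n, e+12=q, r+13=e.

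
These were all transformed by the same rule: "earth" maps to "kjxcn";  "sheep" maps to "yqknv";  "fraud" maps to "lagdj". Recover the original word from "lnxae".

ferry

It's a Vigenère-style cipher with numeric key [6,9]: position i shifts by key[i mod 2].
Undoing it on lnxae: l−6=f, n−9=e, x−6=r, a−9=r, e−6=y.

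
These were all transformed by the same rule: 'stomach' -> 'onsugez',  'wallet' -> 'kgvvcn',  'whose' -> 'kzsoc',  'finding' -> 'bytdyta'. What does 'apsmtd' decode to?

ground

This is an affine cipher: with a=0,…,z=25, each position x becomes (25x+6) mod 26.
Reversing it on apsmtd: a(0)→25·(0−6)≡6=g; p(15)→25·(15−6)≡17=r; s(18)→25·(18−6)≡14=o; m(12)→25·(12−6)≡20=u; t(19)→25·(19−6)≡13=n; d(3)→25·(3−6)≡3=d (all mod 26).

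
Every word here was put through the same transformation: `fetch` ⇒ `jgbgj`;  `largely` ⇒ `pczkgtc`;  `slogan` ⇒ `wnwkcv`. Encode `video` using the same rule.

zkliq

It's a Vigenère-style cipher with numeric key [4,2,8]: position i shifts by key[i mod 3].
For video: v+4=z, i+2=k, d+8=l, e+4=i, o+2=q.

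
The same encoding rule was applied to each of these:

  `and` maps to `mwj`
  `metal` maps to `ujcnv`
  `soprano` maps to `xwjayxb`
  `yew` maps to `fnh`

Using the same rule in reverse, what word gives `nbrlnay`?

The output letters match the input read backwards, each shifted +9: and reversed is dna. The word is reversed, then every letter is shifted forward by 9.
Reversing it on nbrlnay: shift back: n−9=e, b−9=s, r−9=i, l−9=c, n−9=e, a−9=r, y−9=p → esicerp; then reverse → precise.

precise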